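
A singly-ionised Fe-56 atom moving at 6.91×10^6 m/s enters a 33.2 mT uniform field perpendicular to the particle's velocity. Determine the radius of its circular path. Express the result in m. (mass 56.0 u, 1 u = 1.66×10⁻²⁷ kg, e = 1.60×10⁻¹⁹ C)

r ≈ 121 m

The magnetic force provides the centripetal force: qvB = mv²/r, so r = mv/(qB).
r = (9.30×10^-26 kg)(6.91×10^6 m/s) / [(1×1.60×10^-19 C)(0.0332 T)] = 121 m.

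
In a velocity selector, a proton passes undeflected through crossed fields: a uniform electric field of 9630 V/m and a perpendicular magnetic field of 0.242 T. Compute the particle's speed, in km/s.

For zero net force, qE = qvB, so v = E/B.
v = (9630) / (0.242) = 3.98×10^4 m/s.

v ≈ 39.8 km/s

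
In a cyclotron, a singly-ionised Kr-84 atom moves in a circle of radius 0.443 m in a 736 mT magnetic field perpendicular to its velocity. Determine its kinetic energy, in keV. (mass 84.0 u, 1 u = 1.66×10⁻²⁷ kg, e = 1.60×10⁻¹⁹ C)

v = qBr/m = (1×1.60×10^-19)(0.736)(0.443) / (1.39×10^-25) = 3.74×10^5 m/s.
K = ½mv² = 0.5·(1.39×10^-25)·(3.74×10^5)² = 9.76×10^-15 J = 61.0 keV.

K ≈ 61.0 keV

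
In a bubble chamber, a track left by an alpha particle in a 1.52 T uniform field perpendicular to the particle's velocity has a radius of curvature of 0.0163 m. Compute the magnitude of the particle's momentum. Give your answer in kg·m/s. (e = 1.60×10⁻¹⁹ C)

p ≈ 7.93×10^-21 kg·m/s

Since qvB = mv²/r, the momentum p = mv = qBr.
p = (2×1.60×10^-19)(1.52)(0.0163) = 7.93×10^-21 kg·m/s.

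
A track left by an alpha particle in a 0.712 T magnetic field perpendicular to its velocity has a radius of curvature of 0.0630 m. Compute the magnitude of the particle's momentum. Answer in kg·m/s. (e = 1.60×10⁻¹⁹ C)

p ≈ 1.44×10^-20 kg·m/s

Since qvB = mv²/r, the momentum p = mv = qBr.
p = (2×1.60×10^-19)(0.712)(0.0630) = 1.44×10^-20 kg·m/s.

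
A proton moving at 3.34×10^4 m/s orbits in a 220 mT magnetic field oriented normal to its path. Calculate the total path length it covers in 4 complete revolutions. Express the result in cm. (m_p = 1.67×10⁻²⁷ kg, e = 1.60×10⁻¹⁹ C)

L ≈ 3.98 cm

r = mv/(qB) = 1.58×10^-3 m, so one revolution covers 2πr = 9.96×10^-3 m.
In 4 revolutions: L = 4·2πr = 0.0398 m.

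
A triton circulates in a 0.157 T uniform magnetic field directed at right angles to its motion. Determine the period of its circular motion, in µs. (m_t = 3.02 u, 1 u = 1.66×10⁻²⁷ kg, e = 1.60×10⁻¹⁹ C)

T ≈ 1.25 µs

The cyclotron period is independent of speed: T = 2πm/(qB).
T = 2π(5.01×10^-27) / [(1×1.60×10^-19)(0.157)] = 1.25×10^-6 s.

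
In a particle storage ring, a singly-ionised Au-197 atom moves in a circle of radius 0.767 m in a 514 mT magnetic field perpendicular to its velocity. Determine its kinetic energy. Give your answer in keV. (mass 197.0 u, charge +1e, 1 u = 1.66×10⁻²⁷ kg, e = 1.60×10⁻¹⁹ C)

K ≈ 38.0 keV

v = qBr/m = (1×1.60×10^-19)(0.514)(0.767) / (3.27×10^-25) = 1.93×10^5 m/s.
K = ½mv² = 0.5·(3.27×10^-25)·(1.93×10^5)² = 6.08×10^-15 J = 38.0 keV.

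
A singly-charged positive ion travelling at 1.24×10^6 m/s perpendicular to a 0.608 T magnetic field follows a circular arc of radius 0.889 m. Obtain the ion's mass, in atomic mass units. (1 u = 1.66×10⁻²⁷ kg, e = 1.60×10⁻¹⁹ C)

qvB = mv²/r ⇒ m = qBr/v.
m = (1×1.60×10^-19)(0.608)(0.889) / (1.24×10^6) = 6.97×10^-26 kg = 42.0 u.

m ≈ 42.0 u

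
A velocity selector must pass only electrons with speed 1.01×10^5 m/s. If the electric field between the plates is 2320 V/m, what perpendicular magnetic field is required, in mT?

B ≈ 23.0 mT

qE = qvB ⇒ B = E/v = (2320) / (1.01×10^5) = 0.0230 T.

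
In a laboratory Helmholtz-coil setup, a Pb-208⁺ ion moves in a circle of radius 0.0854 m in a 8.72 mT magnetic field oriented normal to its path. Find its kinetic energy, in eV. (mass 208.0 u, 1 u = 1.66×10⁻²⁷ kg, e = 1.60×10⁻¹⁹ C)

K ≈ 0.128 eV

v = qBr/m = (1×1.60×10^-19)(8.72×10^-3)(0.0854) / (3.45×10^-25) = 345 m/s.
K = ½mv² = 0.5·(3.45×10^-25)·(345)² = 2.06×10^-20 J = 0.128 eV.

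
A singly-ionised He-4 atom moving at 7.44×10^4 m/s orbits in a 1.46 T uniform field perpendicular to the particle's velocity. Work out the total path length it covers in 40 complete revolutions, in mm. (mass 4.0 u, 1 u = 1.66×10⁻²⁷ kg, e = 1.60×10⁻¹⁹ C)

r = mv/(qB) = 2.11×10^-3 m, so one revolution covers 2πr = 0.0133 m.
In 40 revolutions: L = 40·2πr = 0.532 m.

L ≈ 532 mm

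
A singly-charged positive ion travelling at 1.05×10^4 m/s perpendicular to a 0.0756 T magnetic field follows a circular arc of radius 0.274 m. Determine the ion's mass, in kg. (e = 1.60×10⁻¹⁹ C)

m ≈ 3.16×10^-25 kg

qvB = mv²/r ⇒ m = qBr/v.
m = (1×1.60×10^-19)(0.0756)(0.274) / (1.05×10^4) = 3.16×10^-25 kg.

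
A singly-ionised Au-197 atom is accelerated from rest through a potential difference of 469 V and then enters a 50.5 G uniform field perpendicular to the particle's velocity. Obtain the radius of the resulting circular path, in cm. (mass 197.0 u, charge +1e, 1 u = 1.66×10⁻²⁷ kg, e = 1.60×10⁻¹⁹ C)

r ≈ 867 cm

The kinetic energy gained is K = qV = (1×1.60×10^-19)(469) = 7.50×10^-17 J.
v = √(2K/m) = 2.14×10^4 m/s.
r = mv/(qB) = (3.27×10^-25)(2.14×10^4) / [(1×1.60×10^-19)(5.05×10^-3)] = 8.67 m.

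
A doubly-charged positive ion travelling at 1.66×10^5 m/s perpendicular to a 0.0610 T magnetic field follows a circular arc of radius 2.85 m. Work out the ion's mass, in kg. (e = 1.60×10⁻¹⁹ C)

m ≈ 3.35×10^-25 kg

qvB = mv²/r ⇒ m = qBr/v.
m = (2×1.60×10^-19)(0.0610)(2.85) / (1.66×10^5) = 3.35×10^-25 kg.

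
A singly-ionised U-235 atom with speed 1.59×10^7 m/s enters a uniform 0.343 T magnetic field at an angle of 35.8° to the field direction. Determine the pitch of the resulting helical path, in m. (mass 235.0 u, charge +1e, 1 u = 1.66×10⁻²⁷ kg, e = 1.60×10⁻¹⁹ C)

The velocity component along B is v∥ = v cos35.8° = 1.29×10^7 m/s.
The cyclotron period T = 2πm/(qB) = 4.47×10^-5 s is set by m, q, B alone.
Pitch = v∥·T = (1.29×10^7)(4.47×10^-5) = 576 m.

pitch ≈ 576 m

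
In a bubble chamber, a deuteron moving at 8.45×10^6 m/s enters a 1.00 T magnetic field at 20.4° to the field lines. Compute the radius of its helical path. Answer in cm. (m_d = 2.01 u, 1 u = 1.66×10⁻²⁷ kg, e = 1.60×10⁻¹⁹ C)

r ≈ 6.14 cm

Only the perpendicular component v⊥ = v sin20.4° = 2.95×10^6 m/s is bent by the field.
r = m v⊥ /(qB) = (3.34×10^-27)(2.95×10^6) / [(1×1.60×10^-19)(1.00)] = 0.0614 m.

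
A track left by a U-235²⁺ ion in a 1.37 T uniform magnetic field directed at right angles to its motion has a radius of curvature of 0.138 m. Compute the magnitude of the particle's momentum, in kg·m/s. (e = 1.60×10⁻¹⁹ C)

Since qvB = mv²/r, the momentum p = mv = qBr.
p = (2×1.60×10^-19)(1.37)(0.138) = 6.05×10^-20 kg·m/s.

p ≈ 6.05×10^-20 kg·m/s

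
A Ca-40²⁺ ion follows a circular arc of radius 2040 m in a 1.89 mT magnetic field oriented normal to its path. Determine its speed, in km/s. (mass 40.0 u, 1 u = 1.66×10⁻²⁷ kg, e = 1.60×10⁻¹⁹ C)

From qvB = mv²/r, v = qBr/m.
v = (2×1.60×10^-19)(1.89×10^-3)(2040) / (6.64×10^-26) = 1.86×10^7 m/s.

v ≈ 18600 km/s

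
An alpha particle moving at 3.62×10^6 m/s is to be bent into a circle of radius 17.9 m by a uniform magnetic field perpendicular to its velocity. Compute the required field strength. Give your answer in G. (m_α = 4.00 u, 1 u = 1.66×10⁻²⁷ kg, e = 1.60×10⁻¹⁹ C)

B ≈ 42.0 G

qvB = mv²/r gives B = mv/(qr).
B = (6.64×10^-27)(3.62×10^6) / [(2×1.60×10^-19)(17.9)] = 4.20×10^-3 T.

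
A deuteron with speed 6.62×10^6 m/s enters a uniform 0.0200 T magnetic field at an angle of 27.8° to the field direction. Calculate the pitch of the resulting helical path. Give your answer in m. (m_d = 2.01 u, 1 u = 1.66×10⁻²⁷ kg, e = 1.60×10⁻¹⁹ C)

pitch ≈ 38.4 m

The velocity component along B is v∥ = v cos27.8° = 5.86×10^6 m/s.
The cyclotron period T = 2πm/(qB) = 6.55×10^-6 s is set by m, q, B alone.
Pitch = v∥·T = (5.86×10^6)(6.55×10^-6) = 38.4 m.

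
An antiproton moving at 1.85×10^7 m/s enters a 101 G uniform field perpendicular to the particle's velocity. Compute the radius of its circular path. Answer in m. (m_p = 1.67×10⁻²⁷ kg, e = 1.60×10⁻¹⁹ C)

The magnetic force provides the centripetal force: qvB = mv²/r, so r = mv/(qB).
r = (1.67×10^-27 kg)(1.85×10^7 m/s) / [(1×1.60×10^-19 C)(0.0101 T)] = 19.1 m.

r ≈ 19.1 m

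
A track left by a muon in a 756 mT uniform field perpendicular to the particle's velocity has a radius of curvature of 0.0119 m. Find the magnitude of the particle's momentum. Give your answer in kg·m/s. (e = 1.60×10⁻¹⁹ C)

Since qvB = mv²/r, the momentum p = mv = qBr.
p = (1×1.60×10^-19)(0.756)(0.0119) = 1.44×10^-21 kg·m/s.

p ≈ 1.44×10^-21 kg·m/s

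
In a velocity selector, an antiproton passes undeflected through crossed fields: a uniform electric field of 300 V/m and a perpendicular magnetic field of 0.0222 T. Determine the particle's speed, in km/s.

For zero net force, qE = qvB, so v = E/B.
v = (300) / (0.0222) = 1.35×10^4 m/s.

v ≈ 13.5 km/s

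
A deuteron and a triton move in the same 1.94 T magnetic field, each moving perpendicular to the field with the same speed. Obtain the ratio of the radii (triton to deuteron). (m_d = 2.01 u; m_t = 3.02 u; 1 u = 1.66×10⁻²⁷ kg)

r = mv/(qB) ⇒ at equal v, r ∝ m/q.
r_{triton}/r_{deuteron} = 1.50.

ratio ≈ 1.50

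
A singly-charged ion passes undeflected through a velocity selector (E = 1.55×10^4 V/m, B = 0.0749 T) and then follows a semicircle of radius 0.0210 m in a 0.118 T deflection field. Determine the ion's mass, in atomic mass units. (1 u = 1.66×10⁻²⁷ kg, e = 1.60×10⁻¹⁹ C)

m ≈ 1.15 u

v = E/B₁ = 2.07×10^5 m/s.
From r = mv/(qB₂), m = qB₂r/v = (1×1.60×10^-19)(0.118)(0.0210) / (2.07×10^5) = 1.92×10^-27 kg.
In atomic mass units: m = 1.92×10^-27 / 1.66×10^-27 = 1.15 u.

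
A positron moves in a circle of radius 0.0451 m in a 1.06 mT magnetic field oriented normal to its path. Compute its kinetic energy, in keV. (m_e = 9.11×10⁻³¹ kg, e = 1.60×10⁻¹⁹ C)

K ≈ 0.201 keV

v = qBr/m = (1×1.60×10^-19)(1.06×10^-3)(0.0451) / (9.11×10^-31) = 8.40×10^6 m/s.
K = ½mv² = 0.5·(9.11×10^-31)·(8.40×10^6)² = 3.21×10^-17 J = 0.201 keV.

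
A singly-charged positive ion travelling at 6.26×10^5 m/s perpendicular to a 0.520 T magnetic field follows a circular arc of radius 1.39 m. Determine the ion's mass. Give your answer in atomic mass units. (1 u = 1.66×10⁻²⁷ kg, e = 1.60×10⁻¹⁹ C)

qvB = mv²/r ⇒ m = qBr/v.
m = (1×1.60×10^-19)(0.520)(1.39) / (6.26×10^5) = 1.85×10^-25 kg = 111 u.

m ≈ 111 u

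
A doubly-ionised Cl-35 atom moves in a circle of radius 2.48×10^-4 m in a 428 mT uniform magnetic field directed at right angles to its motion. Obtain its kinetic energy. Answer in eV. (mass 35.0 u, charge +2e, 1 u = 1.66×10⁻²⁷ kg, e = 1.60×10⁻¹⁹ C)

v = qBr/m = (2×1.60×10^-19)(0.428)(2.48×10^-4) / (5.81×10^-26) = 585 m/s.
K = ½mv² = 0.5·(5.81×10^-26)·(585)² = 9.93×10^-21 J = 0.0621 eV.

K ≈ 0.0621 eV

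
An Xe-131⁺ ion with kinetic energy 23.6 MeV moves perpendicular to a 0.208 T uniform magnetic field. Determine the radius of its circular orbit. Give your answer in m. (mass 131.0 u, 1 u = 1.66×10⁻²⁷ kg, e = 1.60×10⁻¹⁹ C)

Convert the energy: K = 23.6 MeV = 3.78×10^-12 J.
v = √(2K/m) = √(2·3.78×10^-12/2.17×10^-25) = 5.89×10^6 m/s.
r = mv/(qB) = (2.17×10^-25)(5.89×10^6) / [(1×1.60×10^-19)(0.208)] = 38.5 m.

r ≈ 38.5 m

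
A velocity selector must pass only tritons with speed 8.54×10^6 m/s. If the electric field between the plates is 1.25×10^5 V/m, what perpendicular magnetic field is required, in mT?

B ≈ 14.6 mT

qE = qvB ⇒ B = E/v = (1.25×10^5) / (8.54×10^6) = 0.0146 T.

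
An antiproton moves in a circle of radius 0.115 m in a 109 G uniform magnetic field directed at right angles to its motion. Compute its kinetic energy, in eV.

K ≈ 75.3 eV

v = qBr/m = (1×1.60×10^-19)(0.0109)(0.115) / (1.67×10^-27) = 1.20×10^5 m/s.
K = ½mv² = 0.5·(1.67×10^-27)·(1.20×10^5)² = 1.20×10^-17 J = 75.3 eV.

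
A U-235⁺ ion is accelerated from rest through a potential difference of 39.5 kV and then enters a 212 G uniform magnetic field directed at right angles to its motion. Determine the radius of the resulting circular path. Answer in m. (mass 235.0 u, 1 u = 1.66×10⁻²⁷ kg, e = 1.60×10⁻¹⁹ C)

The kinetic energy gained is K = qV = (1×1.60×10^-19)(3.95×10^4) = 6.32×10^-15 J.
v = √(2K/m) = 1.80×10^5 m/s.
r = mv/(qB) = (3.90×10^-25)(1.80×10^5) / [(1×1.60×10^-19)(0.0212)] = 20.7 m.

r ≈ 20.7 m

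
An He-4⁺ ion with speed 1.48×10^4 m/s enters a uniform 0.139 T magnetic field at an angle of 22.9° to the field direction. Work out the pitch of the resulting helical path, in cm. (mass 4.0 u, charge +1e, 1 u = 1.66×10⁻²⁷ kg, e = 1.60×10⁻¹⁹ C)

The velocity component along B is v∥ = v cos22.9° = 1.36×10^4 m/s.
The cyclotron period T = 2πm/(qB) = 1.88×10^-6 s is set by m, q, B alone.
Pitch = v∥·T = (1.36×10^4)(1.88×10^-6) = 0.0256 m.

pitch ≈ 2.56 cm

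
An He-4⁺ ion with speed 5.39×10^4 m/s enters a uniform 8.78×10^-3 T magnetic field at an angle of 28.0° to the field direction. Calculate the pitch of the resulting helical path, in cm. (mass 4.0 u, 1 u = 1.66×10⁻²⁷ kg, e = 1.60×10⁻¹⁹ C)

The velocity component along B is v∥ = v cos28.0° = 4.76×10^4 m/s.
The cyclotron period T = 2πm/(qB) = 2.97×10^-5 s is set by m, q, B alone.
Pitch = v∥·T = (4.76×10^4)(2.97×10^-5) = 1.41 m.

pitch ≈ 141 cm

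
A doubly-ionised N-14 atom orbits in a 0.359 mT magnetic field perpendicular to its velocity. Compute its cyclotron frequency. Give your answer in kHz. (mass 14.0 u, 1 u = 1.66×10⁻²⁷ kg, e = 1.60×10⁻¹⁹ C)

f ≈ 0.787 kHz

f = qB/(2πm) = (2×1.60×10^-19)(3.59×10^-4) / [2π(2.32×10^-26)] = 787 Hz.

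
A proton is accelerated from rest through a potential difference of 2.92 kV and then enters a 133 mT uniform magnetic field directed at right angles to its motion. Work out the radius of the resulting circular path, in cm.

The kinetic energy gained is K = qV = (1×1.60×10^-19)(2920) = 4.67×10^-16 J.
v = √(2K/m) = 7.48×10^5 m/s.
r = mv/(qB) = (1.67×10^-27)(7.48×10^5) / [(1×1.60×10^-19)(0.133)] = 0.0587 m.

r ≈ 5.87 cm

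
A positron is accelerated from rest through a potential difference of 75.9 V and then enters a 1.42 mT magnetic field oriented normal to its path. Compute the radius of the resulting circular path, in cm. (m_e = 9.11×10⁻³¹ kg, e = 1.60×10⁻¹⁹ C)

The kinetic energy gained is K = qV = (1×1.60×10^-19)(75.9) = 1.21×10^-17 J.
v = √(2K/m) = 5.16×10^6 m/s.
r = mv/(qB) = (9.11×10^-31)(5.16×10^6) / [(1×1.60×10^-19)(1.42×10^-3)] = 0.0207 m.

r ≈ 2.07 cm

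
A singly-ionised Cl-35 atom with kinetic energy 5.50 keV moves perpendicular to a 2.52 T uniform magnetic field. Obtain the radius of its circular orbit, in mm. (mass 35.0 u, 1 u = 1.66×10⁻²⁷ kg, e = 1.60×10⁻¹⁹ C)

r ≈ 25.1 mm

Convert the energy: K = 5.50 keV = 8.80×10^-16 J.
v = √(2K/m) = √(2·8.80×10^-16/5.81×10^-26) = 1.74×10^5 m/s.
r = mv/(qB) = (5.81×10^-26)(1.74×10^5) / [(1×1.60×10^-19)(2.52)] = 0.0251 m.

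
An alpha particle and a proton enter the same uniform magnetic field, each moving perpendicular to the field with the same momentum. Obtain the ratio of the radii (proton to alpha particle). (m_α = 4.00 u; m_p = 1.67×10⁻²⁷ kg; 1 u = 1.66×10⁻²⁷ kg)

r = p/(qB) ⇒ at equal p, r ∝ 1/q.
r_{proton}/r_{alpha particle} = 2.00.

ratio ≈ 2.00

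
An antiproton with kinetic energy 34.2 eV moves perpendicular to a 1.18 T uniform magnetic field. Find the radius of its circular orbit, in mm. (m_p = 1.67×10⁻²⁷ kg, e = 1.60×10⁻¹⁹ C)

Convert the energy: K = 34.2 eV = 5.47×10^-18 J.
v = √(2K/m) = √(2·5.47×10^-18/1.67×10^-27) = 8.10×10^4 m/s.
r = mv/(qB) = (1.67×10^-27)(8.10×10^4) / [(1×1.60×10^-19)(1.18)] = 7.16×10^-4 m.

r ≈ 0.716 mm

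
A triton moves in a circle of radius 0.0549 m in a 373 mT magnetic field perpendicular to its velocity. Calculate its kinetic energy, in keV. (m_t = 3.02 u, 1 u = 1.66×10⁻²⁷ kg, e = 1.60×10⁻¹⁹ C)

v = qBr/m = (1×1.60×10^-19)(0.373)(0.0549) / (5.01×10^-27) = 6.54×10^5 m/s.
K = ½mv² = 0.5·(5.01×10^-27)·(6.54×10^5)² = 1.07×10^-15 J = 6.69 keV.

K ≈ 6.69 keV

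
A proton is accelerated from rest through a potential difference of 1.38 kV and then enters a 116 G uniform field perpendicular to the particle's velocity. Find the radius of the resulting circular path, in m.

The kinetic energy gained is K = qV = (1×1.60×10^-19)(1380) = 2.21×10^-16 J.
v = √(2K/m) = 5.14×10^5 m/s.
r = mv/(qB) = (1.67×10^-27)(5.14×10^5) / [(1×1.60×10^-19)(0.0116)] = 0.463 m.

r ≈ 0.463 m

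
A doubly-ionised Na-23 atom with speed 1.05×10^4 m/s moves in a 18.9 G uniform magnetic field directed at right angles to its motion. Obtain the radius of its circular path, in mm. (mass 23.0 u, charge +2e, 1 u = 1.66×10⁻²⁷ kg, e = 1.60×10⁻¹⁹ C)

r ≈ 663 mm

The magnetic force provides the centripetal force: qvB = mv²/r, so r = mv/(qB).
r = (3.82×10^-26 kg)(1.05×10^4 m/s) / [(2×1.60×10^-19 C)(1.89×10^-3 T)] = 0.663 m.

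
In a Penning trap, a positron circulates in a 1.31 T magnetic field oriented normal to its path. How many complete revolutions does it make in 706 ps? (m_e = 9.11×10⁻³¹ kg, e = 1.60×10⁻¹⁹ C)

N = 25

T = 2πm/(qB) = 2π(9.11×10^-31) / [(1×1.60×10^-19)(1.31)] = 2.7309×10^-11 s.
N = t/T = 7.06×10^-10 / 2.7309×10^-11 ≈ 25.85, so 25 complete revolutions.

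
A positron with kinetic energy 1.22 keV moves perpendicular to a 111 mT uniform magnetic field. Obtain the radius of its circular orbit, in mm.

Convert the energy: K = 1.22 keV = 1.95×10^-16 J.
v = √(2K/m) = √(2·1.95×10^-16/9.11×10^-31) = 2.07×10^7 m/s.
r = mv/(qB) = (9.11×10^-31)(2.07×10^7) / [(1×1.60×10^-19)(0.111)] = 1.06×10^-3 m.

r ≈ 1.06 mm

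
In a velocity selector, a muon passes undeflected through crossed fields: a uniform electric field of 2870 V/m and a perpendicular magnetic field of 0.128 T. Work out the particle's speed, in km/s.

For zero net force, qE = qvB, so v = E/B.
v = (2870) / (0.128) = 2.24×10^4 m/s.

v ≈ 22.4 km/s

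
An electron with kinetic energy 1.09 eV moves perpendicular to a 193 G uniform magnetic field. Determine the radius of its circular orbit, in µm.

Convert the energy: K = 1.09 eV = 1.74×10^-19 J.
v = √(2K/m) = √(2·1.74×10^-19/9.11×10^-31) = 6.19×10^5 m/s.
r = mv/(qB) = (9.11×10^-31)(6.19×10^5) / [(1×1.60×10^-19)(0.0193)] = 1.83×10^-4 m.

r ≈ 183 µm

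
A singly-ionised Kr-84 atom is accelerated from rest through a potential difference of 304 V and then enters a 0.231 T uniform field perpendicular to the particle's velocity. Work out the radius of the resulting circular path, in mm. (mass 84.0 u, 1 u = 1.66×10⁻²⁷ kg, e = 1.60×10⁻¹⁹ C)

The kinetic energy gained is K = qV = (1×1.60×10^-19)(304) = 4.86×10^-17 J.
v = √(2K/m) = 2.64×10^4 m/s.
r = mv/(qB) = (1.39×10^-25)(2.64×10^4) / [(1×1.60×10^-19)(0.231)] = 0.0996 m.

r ≈ 99.6 mm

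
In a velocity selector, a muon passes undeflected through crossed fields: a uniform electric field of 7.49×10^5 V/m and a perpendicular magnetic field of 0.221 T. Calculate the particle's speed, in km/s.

For zero net force, qE = qvB, so v = E/B.
v = (7.49×10^5) / (0.221) = 3.39×10^6 m/s.

v ≈ 3390 km/s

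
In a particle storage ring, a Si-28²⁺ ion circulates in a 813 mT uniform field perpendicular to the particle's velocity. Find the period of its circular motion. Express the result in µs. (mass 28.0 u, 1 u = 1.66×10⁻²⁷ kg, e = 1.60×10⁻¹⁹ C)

The cyclotron period is independent of speed: T = 2πm/(qB).
T = 2π(4.65×10^-26) / [(2×1.60×10^-19)(0.813)] = 1.12×10^-6 s.

T ≈ 1.12 µs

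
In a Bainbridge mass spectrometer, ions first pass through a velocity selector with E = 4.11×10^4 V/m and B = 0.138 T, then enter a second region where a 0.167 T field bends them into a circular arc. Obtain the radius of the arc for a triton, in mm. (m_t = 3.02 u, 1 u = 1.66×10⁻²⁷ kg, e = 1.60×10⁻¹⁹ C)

r ≈ 55.9 mm

The selector passes v = E/B = 4.11×10^4/0.138 = 2.98×10^5 m/s.
In the deflection region, r = mv/(qB₂) = (5.01×10^-27)(2.98×10^5) / [(1×1.60×10^-19)(0.167)] = 0.0559 m.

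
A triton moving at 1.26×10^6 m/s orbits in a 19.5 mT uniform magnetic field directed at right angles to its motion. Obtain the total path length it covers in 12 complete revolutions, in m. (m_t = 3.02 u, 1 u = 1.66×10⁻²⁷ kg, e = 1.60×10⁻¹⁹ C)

r = mv/(qB) = 2.02 m, so one revolution covers 2πr = 12.7 m.
In 12 revolutions: L = 12·2πr = 153 m.

L ≈ 153 m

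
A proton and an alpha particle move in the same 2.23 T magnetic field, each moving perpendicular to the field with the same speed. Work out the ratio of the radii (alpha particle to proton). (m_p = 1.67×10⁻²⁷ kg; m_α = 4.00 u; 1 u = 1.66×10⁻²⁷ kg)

ratio ≈ 1.99

r = mv/(qB) ⇒ at equal v, r ∝ m/q.
r_{alpha particle}/r_{proton} = 1.99.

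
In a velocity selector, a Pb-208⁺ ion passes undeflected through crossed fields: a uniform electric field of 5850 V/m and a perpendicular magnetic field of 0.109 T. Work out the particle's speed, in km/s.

v ≈ 53.7 km/s

For zero net force, qE = qvB, so v = E/B.
v = (5850) / (0.109) = 5.37×10^4 m/s.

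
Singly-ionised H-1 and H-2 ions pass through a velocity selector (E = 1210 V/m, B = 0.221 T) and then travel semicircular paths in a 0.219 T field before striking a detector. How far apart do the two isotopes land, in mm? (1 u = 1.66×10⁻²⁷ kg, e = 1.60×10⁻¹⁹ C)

Both emerge at v = E/B₁ = 5480 m/s.
r = mv/(qB₂), so r₁ = 2.59×10^-4 m and r₂ = 5.19×10^-4 m, giving Δr = 2.59×10^-4 m.
After a semicircle each ion lands a diameter 2r from the entry slit, so the separation is 2Δr = 5.19×10^-4 m.

Δd ≈ 0.519 mm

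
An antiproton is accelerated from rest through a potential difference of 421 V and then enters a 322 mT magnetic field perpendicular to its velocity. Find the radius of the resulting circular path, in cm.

The kinetic energy gained is K = qV = (1×1.60×10^-19)(421) = 6.74×10^-17 J.
v = √(2K/m) = 2.84×10^5 m/s.
r = mv/(qB) = (1.67×10^-27)(2.84×10^5) / [(1×1.60×10^-19)(0.322)] = 9.21×10^-3 m.

r ≈ 0.921 cm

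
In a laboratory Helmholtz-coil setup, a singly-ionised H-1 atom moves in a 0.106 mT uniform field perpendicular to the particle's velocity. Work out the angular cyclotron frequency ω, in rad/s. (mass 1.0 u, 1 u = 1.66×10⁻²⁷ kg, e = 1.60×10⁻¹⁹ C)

ω ≈ 1.02×10^4 rad/s

ω = qB/m = (1×1.60×10^-19)(1.06×10^-4) / (1.66×10^-27) = 1.02×10^4 rad/s.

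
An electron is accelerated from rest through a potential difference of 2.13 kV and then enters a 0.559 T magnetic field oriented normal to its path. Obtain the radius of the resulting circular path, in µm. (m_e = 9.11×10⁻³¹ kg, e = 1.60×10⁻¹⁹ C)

r ≈ 279 µm

The kinetic energy gained is K = qV = (1×1.60×10^-19)(2130) = 3.41×10^-16 J.
v = √(2K/m) = 2.74×10^7 m/s.
r = mv/(qB) = (9.11×10^-31)(2.74×10^7) / [(1×1.60×10^-19)(0.559)] = 2.79×10^-4 m.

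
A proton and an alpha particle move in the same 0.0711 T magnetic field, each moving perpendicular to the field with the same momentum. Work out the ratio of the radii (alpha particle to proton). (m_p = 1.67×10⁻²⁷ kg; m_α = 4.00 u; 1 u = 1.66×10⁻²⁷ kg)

r = p/(qB) ⇒ at equal p, r ∝ 1/q.
r_{alpha particle}/r_{proton} = 0.500.

ratio ≈ 0.500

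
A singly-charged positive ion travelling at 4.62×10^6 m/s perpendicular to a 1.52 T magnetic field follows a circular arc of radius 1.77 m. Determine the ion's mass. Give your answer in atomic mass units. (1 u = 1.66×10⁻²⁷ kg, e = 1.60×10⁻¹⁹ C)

m ≈ 56.1 u

qvB = mv²/r ⇒ m = qBr/v.
m = (1×1.60×10^-19)(1.52)(1.77) / (4.62×10^6) = 9.32×10^-26 kg = 56.1 u.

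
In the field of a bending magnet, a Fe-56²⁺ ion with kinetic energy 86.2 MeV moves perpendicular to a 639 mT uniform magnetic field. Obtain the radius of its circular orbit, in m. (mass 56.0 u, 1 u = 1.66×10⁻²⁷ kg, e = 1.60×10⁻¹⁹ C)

r ≈ 7.83 m

Convert the energy: K = 86.2 MeV = 1.38×10^-11 J.
v = √(2K/m) = √(2·1.38×10^-11/9.30×10^-26) = 1.72×10^7 m/s.
r = mv/(qB) = (9.30×10^-26)(1.72×10^7) / [(2×1.60×10^-19)(0.639)] = 7.83 m.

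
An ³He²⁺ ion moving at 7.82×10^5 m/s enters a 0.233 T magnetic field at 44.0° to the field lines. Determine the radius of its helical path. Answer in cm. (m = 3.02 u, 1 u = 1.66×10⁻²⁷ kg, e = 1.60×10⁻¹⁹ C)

Only the perpendicular component v⊥ = v sin44.0° = 5.43×10^5 m/s is bent by the field.
r = m v⊥ /(qB) = (5.01×10^-27)(5.43×10^5) / [(2×1.60×10^-19)(0.233)] = 0.0365 m.

r ≈ 3.65 cm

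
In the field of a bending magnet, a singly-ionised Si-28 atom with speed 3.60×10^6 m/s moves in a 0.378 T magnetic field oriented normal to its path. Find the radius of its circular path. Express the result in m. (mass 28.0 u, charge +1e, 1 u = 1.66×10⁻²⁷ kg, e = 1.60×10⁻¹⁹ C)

The magnetic force provides the centripetal force: qvB = mv²/r, so r = mv/(qB).
r = (4.65×10^-26 kg)(3.60×10^6 m/s) / [(1×1.60×10^-19 C)(0.378 T)] = 2.77 m.

r ≈ 2.77 m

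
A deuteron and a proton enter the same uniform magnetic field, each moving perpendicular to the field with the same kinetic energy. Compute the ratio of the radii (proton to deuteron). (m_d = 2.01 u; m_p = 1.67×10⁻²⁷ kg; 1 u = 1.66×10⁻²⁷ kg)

ratio ≈ 0.707

r = √(2mK)/(qB) ⇒ at equal K, r ∝ √m/q.
r_{proton}/r_{deuteron} = 0.707.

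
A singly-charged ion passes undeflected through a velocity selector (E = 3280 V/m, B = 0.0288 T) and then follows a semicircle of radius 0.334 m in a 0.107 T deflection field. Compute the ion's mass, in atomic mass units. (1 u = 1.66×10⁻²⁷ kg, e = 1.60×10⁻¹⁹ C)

m ≈ 30.2 u

v = E/B₁ = 1.14×10^5 m/s.
From r = mv/(qB₂), m = qB₂r/v = (1×1.60×10^-19)(0.107)(0.334) / (1.14×10^5) = 5.02×10^-26 kg.
In atomic mass units: m = 5.02×10^-26 / 1.66×10^-27 = 30.2 u.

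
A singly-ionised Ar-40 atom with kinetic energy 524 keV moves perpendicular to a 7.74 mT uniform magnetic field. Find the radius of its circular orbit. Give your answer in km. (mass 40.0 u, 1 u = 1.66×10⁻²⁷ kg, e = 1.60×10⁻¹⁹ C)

Convert the energy: K = 524 keV = 8.38×10^-14 J.
v = √(2K/m) = √(2·8.38×10^-14/6.64×10^-26) = 1.59×10^6 m/s.
r = mv/(qB) = (6.64×10^-26)(1.59×10^6) / [(1×1.60×10^-19)(7.74×10^-3)] = 85.2 m.

r ≈ 0.0852 km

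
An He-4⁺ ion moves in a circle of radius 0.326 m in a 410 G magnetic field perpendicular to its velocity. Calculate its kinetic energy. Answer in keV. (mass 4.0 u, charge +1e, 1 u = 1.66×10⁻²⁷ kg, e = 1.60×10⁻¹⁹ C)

K ≈ 2.15 keV

v = qBr/m = (1×1.60×10^-19)(0.0410)(0.326) / (6.64×10^-27) = 3.22×10^5 m/s.
K = ½mv² = 0.5·(6.64×10^-27)·(3.22×10^5)² = 3.44×10^-16 J = 2.15 keV.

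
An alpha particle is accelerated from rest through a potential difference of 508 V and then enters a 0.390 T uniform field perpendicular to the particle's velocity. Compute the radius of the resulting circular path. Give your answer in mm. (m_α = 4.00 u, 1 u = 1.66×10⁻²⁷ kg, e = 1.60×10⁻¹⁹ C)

r ≈ 11.8 mm

The kinetic energy gained is K = qV = (2×1.60×10^-19)(508) = 1.63×10^-16 J.
v = √(2K/m) = 2.21×10^5 m/s.
r = mv/(qB) = (6.64×10^-27)(2.21×10^5) / [(2×1.60×10^-19)(0.390)] = 0.0118 m.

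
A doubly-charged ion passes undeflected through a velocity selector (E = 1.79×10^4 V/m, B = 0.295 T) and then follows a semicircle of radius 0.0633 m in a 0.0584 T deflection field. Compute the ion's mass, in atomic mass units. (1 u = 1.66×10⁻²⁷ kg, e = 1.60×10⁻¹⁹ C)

v = E/B₁ = 6.07×10^4 m/s.
From r = mv/(qB₂), m = qB₂r/v = (2×1.60×10^-19)(0.0584)(0.0633) / (6.07×10^4) = 1.95×10^-26 kg.
In atomic mass units: m = 1.95×10^-26 / 1.66×10^-27 = 11.7 u.

m ≈ 11.7 u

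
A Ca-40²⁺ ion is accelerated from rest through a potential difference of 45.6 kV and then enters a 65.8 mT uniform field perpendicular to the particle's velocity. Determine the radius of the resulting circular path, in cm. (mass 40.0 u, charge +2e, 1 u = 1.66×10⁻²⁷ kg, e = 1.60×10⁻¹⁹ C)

r ≈ 209 cm

The kinetic energy gained is K = qV = (2×1.60×10^-19)(4.56×10^4) = 1.46×10^-14 J.
v = √(2K/m) = 6.63×10^5 m/s.
r = mv/(qB) = (6.64×10^-26)(6.63×10^5) / [(2×1.60×10^-19)(0.0658)] = 2.09 m.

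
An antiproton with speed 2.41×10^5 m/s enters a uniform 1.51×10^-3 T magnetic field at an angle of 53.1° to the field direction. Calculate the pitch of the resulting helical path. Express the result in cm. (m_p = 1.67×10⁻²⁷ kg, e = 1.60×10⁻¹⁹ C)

pitch ≈ 628 cm

The velocity component along B is v∥ = v cos53.1° = 1.45×10^5 m/s.
The cyclotron period T = 2πm/(qB) = 4.34×10^-5 s is set by m, q, B alone.
Pitch = v∥·T = (1.45×10^5)(4.34×10^-5) = 6.28 m.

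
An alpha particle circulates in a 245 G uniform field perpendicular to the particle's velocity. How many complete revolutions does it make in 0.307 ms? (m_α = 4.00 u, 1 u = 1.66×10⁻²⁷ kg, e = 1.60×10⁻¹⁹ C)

T = 2πm/(qB) = 2π(6.64×10^-27) / [(2×1.60×10^-19)(0.0245)] = 5.3215×10^-6 s.
N = t/T = 3.07×10^-4 / 5.3215×10^-6 ≈ 57.69, so 57 complete revolutions.

N = 57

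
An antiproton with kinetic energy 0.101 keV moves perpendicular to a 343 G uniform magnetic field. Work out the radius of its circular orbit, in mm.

r ≈ 42.3 mm

Convert the energy: K = 0.101 keV = 1.62×10^-17 J.
v = √(2K/m) = √(2·1.62×10^-17/1.67×10^-27) = 1.39×10^5 m/s.
r = mv/(qB) = (1.67×10^-27)(1.39×10^5) / [(1×1.60×10^-19)(0.0343)] = 0.0423 m.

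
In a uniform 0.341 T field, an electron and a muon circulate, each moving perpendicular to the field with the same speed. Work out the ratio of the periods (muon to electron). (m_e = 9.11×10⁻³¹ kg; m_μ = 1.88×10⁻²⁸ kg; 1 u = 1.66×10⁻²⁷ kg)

T = 2πm/(qB) is independent of speed, so T₂/T₁ = (m₂/q₂)/(m₁/q₁).
T_{muon}/T_{electron} = (1.88×10^-28/1e) / (9.11×10^-31/1e) = 206.

ratio ≈ 206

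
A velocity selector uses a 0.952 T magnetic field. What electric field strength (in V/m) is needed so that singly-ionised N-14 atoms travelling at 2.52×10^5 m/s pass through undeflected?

qE = qvB ⇒ E = vB = (2.52×10^5)(0.952) = 2.40×10^5 V/m.

E ≈ 2.40×10^5 V/m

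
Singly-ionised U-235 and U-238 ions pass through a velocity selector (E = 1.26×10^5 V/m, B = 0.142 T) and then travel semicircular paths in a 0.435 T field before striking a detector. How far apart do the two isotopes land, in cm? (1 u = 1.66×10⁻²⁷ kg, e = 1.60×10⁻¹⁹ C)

Both emerge at v = E/B₁ = 8.87×10^5 m/s.
r = mv/(qB₂), so r₁ = 4.9733 m and r₂ = 5.0368 m, giving Δr = 0.0635 m.
After a semicircle each ion lands a diameter 2r from the entry slit, so the separation is 2Δr = 0.127 m.

Δd ≈ 12.7 cm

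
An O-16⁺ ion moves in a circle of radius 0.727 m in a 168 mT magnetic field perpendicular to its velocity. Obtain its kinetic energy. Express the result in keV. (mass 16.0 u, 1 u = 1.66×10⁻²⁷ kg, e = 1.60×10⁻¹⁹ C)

K ≈ 44.9 keV

v = qBr/m = (1×1.60×10^-19)(0.168)(0.727) / (2.66×10^-26) = 7.36×10^5 m/s.
K = ½mv² = 0.5·(2.66×10^-26)·(7.36×10^5)² = 7.19×10^-15 J = 44.9 keV.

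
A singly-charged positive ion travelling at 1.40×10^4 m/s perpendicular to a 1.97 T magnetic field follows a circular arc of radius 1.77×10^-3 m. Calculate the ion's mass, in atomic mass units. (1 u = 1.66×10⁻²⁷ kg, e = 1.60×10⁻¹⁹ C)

m ≈ 24.0 u

qvB = mv²/r ⇒ m = qBr/v.
m = (1×1.60×10^-19)(1.97)(1.77×10^-3) / (1.40×10^4) = 3.99×10^-26 kg = 24.0 u.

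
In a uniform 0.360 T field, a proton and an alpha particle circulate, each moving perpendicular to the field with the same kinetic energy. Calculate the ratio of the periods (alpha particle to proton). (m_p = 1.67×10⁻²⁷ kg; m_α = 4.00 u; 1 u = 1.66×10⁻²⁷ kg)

T = 2πm/(qB) is independent of speed, so T₂/T₁ = (m₂/q₂)/(m₁/q₁).
T_{alpha particle}/T_{proton} = (6.64×10^-27/2e) / (1.67×10^-27/1e) = 1.99.

ratio ≈ 1.99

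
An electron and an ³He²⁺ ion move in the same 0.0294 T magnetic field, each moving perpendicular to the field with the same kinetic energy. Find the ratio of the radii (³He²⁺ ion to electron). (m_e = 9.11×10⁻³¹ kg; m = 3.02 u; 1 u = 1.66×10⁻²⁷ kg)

r = √(2mK)/(qB) ⇒ at equal K, r ∝ √m/q.
r_{³He²⁺ ion}/r_{electron} = 37.1.

ratio ≈ 37.1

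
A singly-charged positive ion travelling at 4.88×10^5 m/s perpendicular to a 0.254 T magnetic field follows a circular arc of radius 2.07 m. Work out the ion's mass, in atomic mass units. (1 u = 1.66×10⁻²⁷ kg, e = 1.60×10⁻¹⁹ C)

qvB = mv²/r ⇒ m = qBr/v.
m = (1×1.60×10^-19)(0.254)(2.07) / (4.88×10^5) = 1.72×10^-25 kg = 104 u.

m ≈ 104 u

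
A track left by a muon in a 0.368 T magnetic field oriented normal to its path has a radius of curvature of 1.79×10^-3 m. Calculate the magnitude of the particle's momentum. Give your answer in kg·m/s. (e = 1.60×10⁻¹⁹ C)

p ≈ 1.05×10^-22 kg·m/s

Since qvB = mv²/r, the momentum p = mv = qBr.
p = (1×1.60×10^-19)(0.368)(1.79×10^-3) = 1.05×10^-22 kg·m/s.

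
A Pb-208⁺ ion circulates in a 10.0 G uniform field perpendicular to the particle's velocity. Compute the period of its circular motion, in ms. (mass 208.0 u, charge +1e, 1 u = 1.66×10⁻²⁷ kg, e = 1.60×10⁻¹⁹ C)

T ≈ 13.6 ms

The cyclotron period is independent of speed: T = 2πm/(qB).
T = 2π(3.45×10^-25) / [(1×1.60×10^-19)(1.00×10^-3)] = 0.0136 s.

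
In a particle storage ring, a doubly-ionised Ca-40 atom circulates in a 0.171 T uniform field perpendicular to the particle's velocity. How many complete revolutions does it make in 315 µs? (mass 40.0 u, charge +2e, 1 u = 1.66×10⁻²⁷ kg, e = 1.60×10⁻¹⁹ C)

N = 41

T = 2πm/(qB) = 2π(6.64×10^-26) / [(2×1.60×10^-19)(0.171)] = 7.6243×10^-6 s.
N = t/T = 3.15×10^-4 / 7.6243×10^-6 ≈ 41.32, so 41 complete revolutions.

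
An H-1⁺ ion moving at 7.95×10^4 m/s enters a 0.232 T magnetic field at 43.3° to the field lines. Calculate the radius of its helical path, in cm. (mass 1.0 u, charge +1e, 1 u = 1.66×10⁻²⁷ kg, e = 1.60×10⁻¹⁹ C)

r ≈ 0.244 cm

Only the perpendicular component v⊥ = v sin43.3° = 5.45×10^4 m/s is bent by the field.
r = m v⊥ /(qB) = (1.66×10^-27)(5.45×10^4) / [(1×1.60×10^-19)(0.232)] = 2.44×10^-3 m.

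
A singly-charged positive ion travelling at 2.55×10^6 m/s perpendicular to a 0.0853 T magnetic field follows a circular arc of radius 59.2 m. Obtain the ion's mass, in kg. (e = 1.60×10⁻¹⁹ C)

qvB = mv²/r ⇒ m = qBr/v.
m = (1×1.60×10^-19)(0.0853)(59.2) / (2.55×10^6) = 3.17×10^-25 kg.

m ≈ 3.17×10^-25 kg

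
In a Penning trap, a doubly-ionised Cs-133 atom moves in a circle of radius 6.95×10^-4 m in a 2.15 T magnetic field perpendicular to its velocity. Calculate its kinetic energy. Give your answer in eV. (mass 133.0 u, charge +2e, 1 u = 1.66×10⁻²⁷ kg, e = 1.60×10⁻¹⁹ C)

v = qBr/m = (2×1.60×10^-19)(2.15)(6.95×10^-4) / (2.21×10^-25) = 2170 m/s.
K = ½mv² = 0.5·(2.21×10^-25)·(2170)² = 5.18×10^-19 J = 3.24 eV.

K ≈ 3.24 eV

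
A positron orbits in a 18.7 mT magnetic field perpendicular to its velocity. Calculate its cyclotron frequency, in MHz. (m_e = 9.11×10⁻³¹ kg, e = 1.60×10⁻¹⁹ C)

f = qB/(2πm) = (1×1.60×10^-19)(0.0187) / [2π(9.11×10^-31)] = 5.23×10^8 Hz.

f ≈ 523 MHz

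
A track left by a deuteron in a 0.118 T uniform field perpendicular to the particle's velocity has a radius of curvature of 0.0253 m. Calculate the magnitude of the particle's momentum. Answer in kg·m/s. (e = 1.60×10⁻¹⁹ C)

p ≈ 4.78×10^-22 kg·m/s

Since qvB = mv²/r, the momentum p = mv = qBr.
p = (1×1.60×10^-19)(0.118)(0.0253) = 4.78×10^-22 kg·m/s.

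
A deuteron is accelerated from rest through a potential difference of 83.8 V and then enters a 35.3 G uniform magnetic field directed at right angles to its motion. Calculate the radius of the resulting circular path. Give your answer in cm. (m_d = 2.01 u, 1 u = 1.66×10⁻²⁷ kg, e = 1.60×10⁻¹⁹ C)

r ≈ 53.0 cm

The kinetic energy gained is K = qV = (1×1.60×10^-19)(83.8) = 1.34×10^-17 J.
v = √(2K/m) = 8.96×10^4 m/s.
r = mv/(qB) = (3.34×10^-27)(8.96×10^4) / [(1×1.60×10^-19)(3.53×10^-3)] = 0.530 m.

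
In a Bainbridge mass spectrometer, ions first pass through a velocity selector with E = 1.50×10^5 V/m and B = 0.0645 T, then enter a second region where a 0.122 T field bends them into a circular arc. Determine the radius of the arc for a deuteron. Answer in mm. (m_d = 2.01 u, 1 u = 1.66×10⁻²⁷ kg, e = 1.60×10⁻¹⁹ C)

r ≈ 398 mm

The selector passes v = E/B = 1.50×10^5/0.0645 = 2.33×10^6 m/s.
In the deflection region, r = mv/(qB₂) = (3.34×10^-27)(2.33×10^6) / [(1×1.60×10^-19)(0.122)] = 0.398 m.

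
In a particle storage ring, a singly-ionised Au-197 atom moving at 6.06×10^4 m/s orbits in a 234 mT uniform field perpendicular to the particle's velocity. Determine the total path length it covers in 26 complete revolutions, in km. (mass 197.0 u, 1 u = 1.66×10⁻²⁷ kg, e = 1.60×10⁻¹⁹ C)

L ≈ 0.0865 km

r = mv/(qB) = 0.529 m, so one revolution covers 2πr = 3.33 m.
In 26 revolutions: L = 26·2πr = 86.5 m.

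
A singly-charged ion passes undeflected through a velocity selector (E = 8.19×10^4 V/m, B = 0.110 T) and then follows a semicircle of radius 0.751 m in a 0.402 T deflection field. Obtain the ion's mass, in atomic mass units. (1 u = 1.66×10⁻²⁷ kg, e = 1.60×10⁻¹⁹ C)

m ≈ 39.1 u

v = E/B₁ = 7.45×10^5 m/s.
From r = mv/(qB₂), m = qB₂r/v = (1×1.60×10^-19)(0.402)(0.751) / (7.45×10^5) = 6.49×10^-26 kg.
In atomic mass units: m = 6.49×10^-26 / 1.66×10^-27 = 39.1 u.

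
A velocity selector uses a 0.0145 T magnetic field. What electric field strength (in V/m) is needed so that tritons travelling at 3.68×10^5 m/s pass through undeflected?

E ≈ 5340 V/m

qE = qvB ⇒ E = vB = (3.68×10^5)(0.0145) = 5340 V/m.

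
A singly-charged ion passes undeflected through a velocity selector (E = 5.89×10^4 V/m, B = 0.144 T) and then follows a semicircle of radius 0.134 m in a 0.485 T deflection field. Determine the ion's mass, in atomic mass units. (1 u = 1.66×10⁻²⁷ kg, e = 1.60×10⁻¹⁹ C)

m ≈ 15.3 u

v = E/B₁ = 4.09×10^5 m/s.
From r = mv/(qB₂), m = qB₂r/v = (1×1.60×10^-19)(0.485)(0.134) / (4.09×10^5) = 2.54×10^-26 kg.
In atomic mass units: m = 2.54×10^-26 / 1.66×10^-27 = 15.3 u.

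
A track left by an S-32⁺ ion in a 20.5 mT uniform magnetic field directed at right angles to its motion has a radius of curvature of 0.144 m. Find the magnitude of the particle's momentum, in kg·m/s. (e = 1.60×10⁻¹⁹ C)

Since qvB = mv²/r, the momentum p = mv = qBr.
p = (1×1.60×10^-19)(0.0205)(0.144) = 4.72×10^-22 kg·m/s.

p ≈ 4.72×10^-22 kg·m/s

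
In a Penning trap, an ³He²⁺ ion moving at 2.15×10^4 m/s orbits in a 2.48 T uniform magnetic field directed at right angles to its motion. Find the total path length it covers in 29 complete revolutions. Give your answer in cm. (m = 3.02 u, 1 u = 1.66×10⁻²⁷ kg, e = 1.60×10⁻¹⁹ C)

L ≈ 2.47 cm

r = mv/(qB) = 1.36×10^-4 m, so one revolution covers 2πr = 8.53×10^-4 m.
In 29 revolutions: L = 29·2πr = 0.0247 m.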